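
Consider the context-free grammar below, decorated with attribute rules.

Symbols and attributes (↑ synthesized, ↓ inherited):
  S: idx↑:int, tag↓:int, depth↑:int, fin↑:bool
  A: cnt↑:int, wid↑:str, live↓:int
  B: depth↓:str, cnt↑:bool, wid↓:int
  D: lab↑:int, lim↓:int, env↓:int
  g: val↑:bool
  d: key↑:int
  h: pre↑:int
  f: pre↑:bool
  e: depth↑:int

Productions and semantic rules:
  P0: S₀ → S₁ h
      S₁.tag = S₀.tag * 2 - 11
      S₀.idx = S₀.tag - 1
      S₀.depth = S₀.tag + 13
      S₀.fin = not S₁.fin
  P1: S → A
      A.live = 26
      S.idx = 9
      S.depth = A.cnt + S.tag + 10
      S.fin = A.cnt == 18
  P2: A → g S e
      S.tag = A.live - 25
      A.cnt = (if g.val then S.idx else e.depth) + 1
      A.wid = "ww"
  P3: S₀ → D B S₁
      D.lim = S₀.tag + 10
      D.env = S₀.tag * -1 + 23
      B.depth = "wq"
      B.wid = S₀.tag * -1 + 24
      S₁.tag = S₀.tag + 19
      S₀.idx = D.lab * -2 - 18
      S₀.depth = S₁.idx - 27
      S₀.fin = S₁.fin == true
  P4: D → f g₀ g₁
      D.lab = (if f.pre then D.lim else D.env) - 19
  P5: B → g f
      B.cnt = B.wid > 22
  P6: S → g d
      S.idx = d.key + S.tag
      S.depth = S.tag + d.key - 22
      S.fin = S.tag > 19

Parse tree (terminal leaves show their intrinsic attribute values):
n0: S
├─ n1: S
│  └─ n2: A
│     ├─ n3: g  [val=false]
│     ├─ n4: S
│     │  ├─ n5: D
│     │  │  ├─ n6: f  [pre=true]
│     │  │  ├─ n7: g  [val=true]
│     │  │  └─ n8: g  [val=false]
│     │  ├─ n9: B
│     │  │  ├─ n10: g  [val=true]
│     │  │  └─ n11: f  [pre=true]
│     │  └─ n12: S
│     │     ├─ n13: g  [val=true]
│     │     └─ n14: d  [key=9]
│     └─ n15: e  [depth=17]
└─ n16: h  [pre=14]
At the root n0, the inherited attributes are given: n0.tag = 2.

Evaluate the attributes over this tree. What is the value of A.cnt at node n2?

18

1. n0.tag = 2  [given at root]
2. n1.tag = -7  [S₀.tag * 2 - 11]
3. n2.live = 26  [26]
4. n3.val = false  [terminal]
5. n4.tag = 1  [A.live - 25]
6. n5.lim = 11  [S₀.tag + 10]
7. n5.env = 22  [S₀.tag * -1 + 23]
8. n6.pre = true  [terminal]
9. n7.val = true  [terminal]
10. n8.val = false  [terminal]
11. n5.lab = -8  [(if f.pre then D.lim else D.env) - 19]
12. n9.depth = "wq"  ["wq"]
13. n9.wid = 23  [S₀.tag * -1 + 24]
14. n10.val = true  [terminal]
15. n11.pre = true  [terminal]
16. n9.cnt = true  [B.wid > 22]
17. n12.tag = 20  [S₀.tag + 19]
18. n13.val = true  [terminal]
19. n14.key = 9  [terminal]
20. n12.idx = 29  [d.key + S.tag]
21. n12.depth = 7  [S.tag + d.key - 22]
22. n12.fin = true  [S.tag > 19]
23. n4.idx = -2  [D.lab * -2 - 18]
24. n4.depth = 2  [S₁.idx - 27]
25. n4.fin = true  [S₁.fin == true]
26. n15.depth = 17  [terminal]
27. n2.cnt = 18  [(if g.val then S.idx else e.depth) + 1]
28. n2.wid = "ww"  ["ww"]
29. n1.idx = 9  [9]
30. n1.depth = 21  [A.cnt + S.tag + 10]
31. n1.fin = true  [A.cnt == 18]
32. n16.pre = 14  [terminal]
33. n0.idx = 1  [S₀.tag - 1]
34. n0.depth = 15  [S₀.tag + 13]
35. n0.fin = false  [not S₁.fin]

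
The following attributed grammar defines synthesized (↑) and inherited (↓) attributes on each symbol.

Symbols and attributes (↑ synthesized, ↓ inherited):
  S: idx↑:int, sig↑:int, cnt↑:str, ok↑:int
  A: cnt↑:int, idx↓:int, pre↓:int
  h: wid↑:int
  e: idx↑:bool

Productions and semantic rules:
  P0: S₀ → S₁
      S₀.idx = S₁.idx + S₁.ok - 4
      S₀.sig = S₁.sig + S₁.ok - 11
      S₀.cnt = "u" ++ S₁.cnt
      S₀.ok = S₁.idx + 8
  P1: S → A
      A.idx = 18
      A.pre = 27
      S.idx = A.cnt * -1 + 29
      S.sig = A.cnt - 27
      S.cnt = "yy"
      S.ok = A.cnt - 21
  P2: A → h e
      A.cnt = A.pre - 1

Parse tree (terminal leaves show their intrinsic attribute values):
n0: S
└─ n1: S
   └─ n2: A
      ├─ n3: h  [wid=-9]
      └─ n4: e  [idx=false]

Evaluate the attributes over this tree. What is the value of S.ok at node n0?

11

1. n2.idx = 18  [18]
2. n2.pre = 27  [27]
3. n3.wid = -9  [terminal]
4. n4.idx = false  [terminal]
5. n2.cnt = 26  [A.pre - 1]
6. n1.idx = 3  [A.cnt * -1 + 29]
7. n1.sig = -1  [A.cnt - 27]
8. n1.cnt = "yy"  ["yy"]
9. n1.ok = 5  [A.cnt - 21]
10. n0.idx = 4  [S₁.idx + S₁.ok - 4]
11. n0.sig = -7  [S₁.sig + S₁.ok - 11]
12. n0.cnt = "uyy"  ["u" ++ S₁.cnt]
13. n0.ok = 11  [S₁.idx + 8]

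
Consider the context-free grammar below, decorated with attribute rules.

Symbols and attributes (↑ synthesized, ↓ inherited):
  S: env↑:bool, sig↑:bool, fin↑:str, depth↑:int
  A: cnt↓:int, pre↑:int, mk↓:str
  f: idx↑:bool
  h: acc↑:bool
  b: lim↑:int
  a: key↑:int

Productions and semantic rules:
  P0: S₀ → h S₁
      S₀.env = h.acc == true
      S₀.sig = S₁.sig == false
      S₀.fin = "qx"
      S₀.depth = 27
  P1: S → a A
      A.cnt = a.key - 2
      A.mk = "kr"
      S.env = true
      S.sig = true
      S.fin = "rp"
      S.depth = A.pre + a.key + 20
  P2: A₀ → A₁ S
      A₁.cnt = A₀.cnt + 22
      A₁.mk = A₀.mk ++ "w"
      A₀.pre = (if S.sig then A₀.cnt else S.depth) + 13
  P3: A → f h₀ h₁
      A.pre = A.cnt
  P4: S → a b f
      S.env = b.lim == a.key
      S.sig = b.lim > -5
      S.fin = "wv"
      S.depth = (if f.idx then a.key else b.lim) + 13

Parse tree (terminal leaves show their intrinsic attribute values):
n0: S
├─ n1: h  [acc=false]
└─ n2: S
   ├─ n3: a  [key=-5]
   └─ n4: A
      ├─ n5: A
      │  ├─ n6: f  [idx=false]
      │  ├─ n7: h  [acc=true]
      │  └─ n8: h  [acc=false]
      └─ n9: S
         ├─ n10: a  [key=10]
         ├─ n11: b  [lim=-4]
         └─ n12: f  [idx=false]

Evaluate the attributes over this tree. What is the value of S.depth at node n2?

1. n1.acc = false  [terminal]
2. n3.key = -5  [terminal]
3. n4.cnt = -7  [a.key - 2]
4. n4.mk = "kr"  ["kr"]
5. n5.cnt = 15  [A₀.cnt + 22]
6. n5.mk = "krw"  [A₀.mk ++ "w"]
7. n6.idx = false  [terminal]
8. n7.acc = true  [terminal]
9. n8.acc = false  [terminal]
10. n5.pre = 15  [A.cnt]
11. n10.key = 10  [terminal]
12. n11.lim = -4  [terminal]
13. n12.idx = false  [terminal]
14. n9.env = false  [b.lim == a.key]
15. n9.sig = true  [b.lim > -5]
16. n9.fin = "wv"  ["wv"]
17. n9.depth = 9  [(if f.idx then a.key else b.lim) + 13]
18. n4.pre = 6  [(if S.sig then A₀.cnt else S.depth) + 13]
19. n2.env = true  [true]
20. n2.sig = true  [true]
21. n2.fin = "rp"  ["rp"]
22. n2.depth = 21  [A.pre + a.key + 20]
23. n0.env = false  [h.acc == true]
24. n0.sig = false  [S₁.sig == false]
25. n0.fin = "qx"  ["qx"]
26. n0.depth = 27  [27]

21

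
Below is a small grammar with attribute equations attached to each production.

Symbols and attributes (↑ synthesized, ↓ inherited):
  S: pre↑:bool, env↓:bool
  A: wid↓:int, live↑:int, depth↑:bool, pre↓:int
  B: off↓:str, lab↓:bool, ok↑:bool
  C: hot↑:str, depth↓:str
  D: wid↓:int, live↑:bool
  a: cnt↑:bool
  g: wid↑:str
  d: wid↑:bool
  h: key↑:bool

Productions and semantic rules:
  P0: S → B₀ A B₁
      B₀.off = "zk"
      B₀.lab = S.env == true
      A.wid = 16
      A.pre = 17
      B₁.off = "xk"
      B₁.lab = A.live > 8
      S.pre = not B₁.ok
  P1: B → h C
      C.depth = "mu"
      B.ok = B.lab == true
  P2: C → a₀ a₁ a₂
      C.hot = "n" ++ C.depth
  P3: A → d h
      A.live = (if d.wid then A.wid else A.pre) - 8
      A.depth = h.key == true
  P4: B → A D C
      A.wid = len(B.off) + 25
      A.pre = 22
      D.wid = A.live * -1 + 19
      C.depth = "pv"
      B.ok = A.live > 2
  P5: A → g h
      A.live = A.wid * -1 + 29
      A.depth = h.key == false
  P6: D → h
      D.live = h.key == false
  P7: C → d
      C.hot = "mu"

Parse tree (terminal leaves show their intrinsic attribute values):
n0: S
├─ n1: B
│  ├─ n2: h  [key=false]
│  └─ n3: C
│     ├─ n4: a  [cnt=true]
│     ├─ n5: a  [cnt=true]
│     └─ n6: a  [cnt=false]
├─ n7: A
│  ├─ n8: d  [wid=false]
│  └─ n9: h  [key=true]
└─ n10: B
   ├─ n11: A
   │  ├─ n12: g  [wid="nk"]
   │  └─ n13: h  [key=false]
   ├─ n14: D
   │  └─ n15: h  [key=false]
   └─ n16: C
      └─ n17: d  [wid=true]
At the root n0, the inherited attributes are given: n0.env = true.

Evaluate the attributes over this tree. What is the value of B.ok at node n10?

1. n0.env = true  [given at root]
2. n1.off = "zk"  ["zk"]
3. n1.lab = true  [S.env == true]
4. n2.key = false  [terminal]
5. n3.depth = "mu"  ["mu"]
6. n4.cnt = true  [terminal]
7. n5.cnt = true  [terminal]
8. n6.cnt = false  [terminal]
9. n3.hot = "nmu"  ["n" ++ C.depth]
10. n1.ok = true  [B.lab == true]
11. n7.wid = 16  [16]
12. n7.pre = 17  [17]
13. n8.wid = false  [terminal]
14. n9.key = true  [terminal]
15. n7.live = 9  [(if d.wid then A.wid else A.pre) - 8]
16. n7.depth = true  [h.key == true]
17. n10.off = "xk"  ["xk"]
18. n10.lab = true  [A.live > 8]
19. n11.wid = 27  [len(B.off) + 25]
20. n11.pre = 22  [22]
21. n12.wid = "nk"  [terminal]
22. n13.key = false  [terminal]
23. n11.live = 2  [A.wid * -1 + 29]
24. n11.depth = true  [h.key == false]
25. n14.wid = 17  [A.live * -1 + 19]
26. n15.key = false  [terminal]
27. n14.live = true  [h.key == false]
28. n16.depth = "pv"  ["pv"]
29. n17.wid = true  [terminal]
30. n16.hot = "mu"  ["mu"]
31. n10.ok = false  [A.live > 2]
32. n0.pre = true  [not B₁.ok]

false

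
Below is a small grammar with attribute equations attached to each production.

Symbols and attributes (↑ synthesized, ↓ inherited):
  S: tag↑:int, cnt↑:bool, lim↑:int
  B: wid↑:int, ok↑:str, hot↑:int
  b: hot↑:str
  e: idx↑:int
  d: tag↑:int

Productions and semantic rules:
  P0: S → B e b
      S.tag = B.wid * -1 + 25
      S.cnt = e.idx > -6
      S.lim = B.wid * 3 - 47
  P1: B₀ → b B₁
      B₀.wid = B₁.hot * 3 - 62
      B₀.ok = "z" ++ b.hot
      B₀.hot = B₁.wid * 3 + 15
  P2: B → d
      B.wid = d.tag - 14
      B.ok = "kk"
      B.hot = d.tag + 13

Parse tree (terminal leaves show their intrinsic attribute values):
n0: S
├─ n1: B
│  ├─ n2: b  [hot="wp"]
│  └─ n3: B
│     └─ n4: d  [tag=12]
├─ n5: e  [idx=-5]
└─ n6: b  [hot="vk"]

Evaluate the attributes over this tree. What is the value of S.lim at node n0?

1. n2.hot = "wp"  [terminal]
2. n4.tag = 12  [terminal]
3. n3.wid = -2  [d.tag - 14]
4. n3.ok = "kk"  ["kk"]
5. n3.hot = 25  [d.tag + 13]
6. n1.wid = 13  [B₁.hot * 3 - 62]
7. n1.ok = "zwp"  ["z" ++ b.hot]
8. n1.hot = 9  [B₁.wid * 3 + 15]
9. n5.idx = -5  [terminal]
10. n6.hot = "vk"  [terminal]
11. n0.tag = 12  [B.wid * -1 + 25]
12. n0.cnt = true  [e.idx > -6]
13. n0.lim = -8  [B.wid * 3 - 47]

-8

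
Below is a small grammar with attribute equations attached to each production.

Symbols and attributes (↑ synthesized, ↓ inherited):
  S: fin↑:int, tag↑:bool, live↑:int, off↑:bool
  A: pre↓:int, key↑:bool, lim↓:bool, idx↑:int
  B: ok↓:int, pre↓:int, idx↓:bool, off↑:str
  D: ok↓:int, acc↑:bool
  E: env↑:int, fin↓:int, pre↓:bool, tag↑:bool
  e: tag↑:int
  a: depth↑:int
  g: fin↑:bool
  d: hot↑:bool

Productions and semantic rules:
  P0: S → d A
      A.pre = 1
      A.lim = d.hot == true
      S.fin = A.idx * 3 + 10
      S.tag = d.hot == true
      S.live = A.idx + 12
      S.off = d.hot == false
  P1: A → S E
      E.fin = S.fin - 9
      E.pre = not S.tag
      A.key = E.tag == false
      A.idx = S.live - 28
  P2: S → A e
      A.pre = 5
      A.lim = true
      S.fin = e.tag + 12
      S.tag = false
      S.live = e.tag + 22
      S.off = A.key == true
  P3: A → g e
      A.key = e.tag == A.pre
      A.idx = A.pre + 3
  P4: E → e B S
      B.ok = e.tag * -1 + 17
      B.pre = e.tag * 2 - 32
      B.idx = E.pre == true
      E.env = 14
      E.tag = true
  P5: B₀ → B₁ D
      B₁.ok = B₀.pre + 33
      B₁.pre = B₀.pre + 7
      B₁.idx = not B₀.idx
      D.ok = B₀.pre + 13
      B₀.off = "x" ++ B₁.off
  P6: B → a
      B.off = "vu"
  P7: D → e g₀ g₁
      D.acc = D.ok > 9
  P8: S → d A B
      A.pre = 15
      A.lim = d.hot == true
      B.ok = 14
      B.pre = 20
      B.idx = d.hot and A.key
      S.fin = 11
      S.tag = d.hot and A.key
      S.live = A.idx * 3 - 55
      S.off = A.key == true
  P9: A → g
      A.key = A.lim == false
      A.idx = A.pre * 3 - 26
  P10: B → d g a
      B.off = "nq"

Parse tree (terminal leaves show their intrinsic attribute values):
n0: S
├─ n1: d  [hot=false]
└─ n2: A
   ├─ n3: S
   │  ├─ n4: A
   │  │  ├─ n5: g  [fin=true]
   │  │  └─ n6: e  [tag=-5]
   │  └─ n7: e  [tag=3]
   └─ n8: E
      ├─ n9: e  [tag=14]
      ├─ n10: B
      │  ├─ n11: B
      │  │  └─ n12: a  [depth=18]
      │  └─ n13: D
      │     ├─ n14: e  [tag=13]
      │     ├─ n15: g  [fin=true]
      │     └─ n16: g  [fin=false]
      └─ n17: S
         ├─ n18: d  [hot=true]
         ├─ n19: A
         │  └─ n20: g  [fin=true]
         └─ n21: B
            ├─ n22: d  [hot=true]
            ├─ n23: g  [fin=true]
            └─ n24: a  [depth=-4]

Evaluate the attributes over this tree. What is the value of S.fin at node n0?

1. n1.hot = false  [terminal]
2. n2.pre = 1  [1]
3. n2.lim = false  [d.hot == true]
4. n4.pre = 5  [5]
5. n4.lim = true  [true]
6. n5.fin = true  [terminal]
7. n6.tag = -5  [terminal]
8. n4.key = false  [e.tag == A.pre]
9. n4.idx = 8  [A.pre + 3]
10. n7.tag = 3  [terminal]
11. n3.fin = 15  [e.tag + 12]
12. n3.tag = false  [false]
13. n3.live = 25  [e.tag + 22]
14. n3.off = false  [A.key == true]
15. n8.fin = 6  [S.fin - 9]
16. n8.pre = true  [not S.tag]
17. n9.tag = 14  [terminal]
18. n10.ok = 3  [e.tag * -1 + 17]
19. n10.pre = -4  [e.tag * 2 - 32]
20. n10.idx = true  [E.pre == true]
21. n11.ok = 29  [B₀.pre + 33]
22. n11.pre = 3  [B₀.pre + 7]
23. n11.idx = false  [not B₀.idx]
24. n12.depth = 18  [terminal]
25. n11.off = "vu"  ["vu"]
26. n13.ok = 9  [B₀.pre + 13]
27. n14.tag = 13  [terminal]
28. n15.fin = true  [terminal]
29. n16.fin = false  [terminal]
30. n13.acc = false  [D.ok > 9]
31. n10.off = "xvu"  ["x" ++ B₁.off]
32. n18.hot = true  [terminal]
33. n19.pre = 15  [15]
34. n19.lim = true  [d.hot == true]
35. n20.fin = true  [terminal]
36. n19.key = false  [A.lim == false]
37. n19.idx = 19  [A.pre * 3 - 26]
38. n21.ok = 14  [14]
39. n21.pre = 20  [20]
40. n21.idx = false  [d.hot and A.key]
41. n22.hot = true  [terminal]
42. n23.fin = true  [terminal]
43. n24.depth = -4  [terminal]
44. n21.off = "nq"  ["nq"]
45. n17.fin = 11  [11]
46. n17.tag = false  [d.hot and A.key]
47. n17.live = 2  [A.idx * 3 - 55]
48. n17.off = false  [A.key == true]
49. n8.env = 14  [14]
50. n8.tag = true  [true]
51. n2.key = false  [E.tag == false]
52. n2.idx = -3  [S.live - 28]
53. n0.fin = 1  [A.idx * 3 + 10]
54. n0.tag = false  [d.hot == true]
55. n0.live = 9  [A.idx + 12]
56. n0.off = true  [d.hot == false]

1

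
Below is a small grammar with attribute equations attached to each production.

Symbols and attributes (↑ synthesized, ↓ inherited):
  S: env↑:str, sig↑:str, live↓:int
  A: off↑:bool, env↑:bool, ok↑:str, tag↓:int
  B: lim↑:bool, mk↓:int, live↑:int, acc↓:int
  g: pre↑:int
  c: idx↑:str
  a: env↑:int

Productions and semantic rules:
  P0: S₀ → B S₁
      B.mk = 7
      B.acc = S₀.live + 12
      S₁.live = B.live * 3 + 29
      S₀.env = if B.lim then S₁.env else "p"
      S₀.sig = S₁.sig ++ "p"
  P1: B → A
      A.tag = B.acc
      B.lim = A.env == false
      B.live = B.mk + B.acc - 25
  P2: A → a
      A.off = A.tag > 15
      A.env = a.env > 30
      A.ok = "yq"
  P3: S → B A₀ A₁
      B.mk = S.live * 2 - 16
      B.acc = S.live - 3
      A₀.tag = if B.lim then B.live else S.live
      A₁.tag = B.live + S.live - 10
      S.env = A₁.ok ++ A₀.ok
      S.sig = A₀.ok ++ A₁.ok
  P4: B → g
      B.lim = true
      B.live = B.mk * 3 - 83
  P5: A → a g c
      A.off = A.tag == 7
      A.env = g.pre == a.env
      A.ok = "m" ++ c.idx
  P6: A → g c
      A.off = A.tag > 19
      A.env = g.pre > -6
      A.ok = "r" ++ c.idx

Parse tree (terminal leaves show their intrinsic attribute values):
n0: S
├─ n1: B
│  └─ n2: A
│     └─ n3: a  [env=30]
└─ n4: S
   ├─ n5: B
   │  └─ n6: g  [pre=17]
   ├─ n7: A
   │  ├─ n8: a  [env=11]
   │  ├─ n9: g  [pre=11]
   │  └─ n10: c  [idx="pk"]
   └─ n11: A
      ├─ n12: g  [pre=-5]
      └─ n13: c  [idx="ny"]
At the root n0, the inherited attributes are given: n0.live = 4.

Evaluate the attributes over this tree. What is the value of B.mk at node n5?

1. n0.live = 4  [given at root]
2. n1.mk = 7  [7]
3. n1.acc = 16  [S₀.live + 12]
4. n2.tag = 16  [B.acc]
5. n3.env = 30  [terminal]
6. n2.off = true  [A.tag > 15]
7. n2.env = false  [a.env > 30]
8. n2.ok = "yq"  ["yq"]
9. n1.lim = true  [A.env == false]
10. n1.live = -2  [B.mk + B.acc - 25]
11. n4.live = 23  [B.live * 3 + 29]
12. n5.mk = 30  [S.live * 2 - 16]
13. n5.acc = 20  [S.live - 3]
14. n6.pre = 17  [terminal]
15. n5.lim = true  [true]
16. n5.live = 7  [B.mk * 3 - 83]
17. n7.tag = 7  [if B.lim then B.live else S.live]
18. n8.env = 11  [terminal]
19. n9.pre = 11  [terminal]
20. n10.idx = "pk"  [terminal]
21. n7.off = true  [A.tag == 7]
22. n7.env = true  [g.pre == a.env]
23. n7.ok = "mpk"  ["m" ++ c.idx]
24. n11.tag = 20  [B.live + S.live - 10]
25. n12.pre = -5  [terminal]
26. n13.idx = "ny"  [terminal]
27. n11.off = true  [A.tag > 19]
28. n11.env = true  [g.pre > -6]
29. n11.ok = "rny"  ["r" ++ c.idx]
30. n4.env = "rnympk"  [A₁.ok ++ A₀.ok]
31. n4.sig = "mpkrny"  [A₀.ok ++ A₁.ok]
32. n0.env = "rnympk"  [if B.lim then S₁.env else "p"]
33. n0.sig = "mpkrnyp"  [S₁.sig ++ "p"]

30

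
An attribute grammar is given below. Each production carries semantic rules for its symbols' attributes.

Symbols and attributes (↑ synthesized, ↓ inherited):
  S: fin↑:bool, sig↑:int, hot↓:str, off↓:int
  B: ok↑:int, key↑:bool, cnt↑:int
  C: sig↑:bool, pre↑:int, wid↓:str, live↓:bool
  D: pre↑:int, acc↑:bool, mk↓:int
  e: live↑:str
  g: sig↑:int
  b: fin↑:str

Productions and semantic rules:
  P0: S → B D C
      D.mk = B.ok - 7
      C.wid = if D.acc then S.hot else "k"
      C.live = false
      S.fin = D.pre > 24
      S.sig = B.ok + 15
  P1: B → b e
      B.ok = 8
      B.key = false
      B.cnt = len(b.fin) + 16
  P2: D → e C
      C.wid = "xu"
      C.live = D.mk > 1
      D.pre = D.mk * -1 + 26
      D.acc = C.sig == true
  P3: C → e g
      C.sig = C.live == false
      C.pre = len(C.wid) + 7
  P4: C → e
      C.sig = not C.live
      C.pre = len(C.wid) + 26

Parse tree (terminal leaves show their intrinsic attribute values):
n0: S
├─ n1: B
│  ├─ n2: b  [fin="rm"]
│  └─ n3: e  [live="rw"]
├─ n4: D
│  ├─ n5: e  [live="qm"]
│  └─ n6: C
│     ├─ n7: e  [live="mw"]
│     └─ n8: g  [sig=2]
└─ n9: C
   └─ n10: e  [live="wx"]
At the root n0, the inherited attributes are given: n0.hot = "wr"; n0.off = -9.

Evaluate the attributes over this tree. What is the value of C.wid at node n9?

1. n0.hot = "wr"  [given at root]
2. n0.off = -9  [given at root]
3. n2.fin = "rm"  [terminal]
4. n3.live = "rw"  [terminal]
5. n1.ok = 8  [8]
6. n1.key = false  [false]
7. n1.cnt = 18  [len(b.fin) + 16]
8. n4.mk = 1  [B.ok - 7]
9. n5.live = "qm"  [terminal]
10. n6.wid = "xu"  ["xu"]
11. n6.live = false  [D.mk > 1]
12. n7.live = "mw"  [terminal]
13. n8.sig = 2  [terminal]
14. n6.sig = true  [C.live == false]
15. n6.pre = 9  [len(C.wid) + 7]
16. n4.pre = 25  [D.mk * -1 + 26]
17. n4.acc = true  [C.sig == true]
18. n9.wid = "wr"  [if D.acc then S.hot else "k"]
19. n9.live = false  [false]
20. n10.live = "wx"  [terminal]
21. n9.sig = true  [not C.live]
22. n9.pre = 28  [len(C.wid) + 26]
23. n0.fin = true  [D.pre > 24]
24. n0.sig = 23  [B.ok + 15]

"wr"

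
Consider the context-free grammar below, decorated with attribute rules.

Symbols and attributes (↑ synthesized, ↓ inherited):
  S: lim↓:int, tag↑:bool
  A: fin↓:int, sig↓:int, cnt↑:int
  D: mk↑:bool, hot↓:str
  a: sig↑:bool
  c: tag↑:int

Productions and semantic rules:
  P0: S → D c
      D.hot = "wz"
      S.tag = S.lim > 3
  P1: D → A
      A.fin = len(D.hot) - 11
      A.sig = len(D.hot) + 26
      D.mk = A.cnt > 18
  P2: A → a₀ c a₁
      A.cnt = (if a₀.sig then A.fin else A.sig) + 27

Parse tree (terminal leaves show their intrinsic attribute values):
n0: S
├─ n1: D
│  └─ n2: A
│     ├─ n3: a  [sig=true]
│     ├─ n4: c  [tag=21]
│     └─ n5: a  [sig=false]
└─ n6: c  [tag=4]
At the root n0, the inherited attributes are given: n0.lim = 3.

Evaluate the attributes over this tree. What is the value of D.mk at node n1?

1. n0.lim = 3  [given at root]
2. n1.hot = "wz"  ["wz"]
3. n2.fin = -9  [len(D.hot) - 11]
4. n2.sig = 28  [len(D.hot) + 26]
5. n3.sig = true  [terminal]
6. n4.tag = 21  [terminal]
7. n5.sig = false  [terminal]
8. n2.cnt = 18  [(if a₀.sig then A.fin else A.sig) + 27]
9. n1.mk = false  [A.cnt > 18]
10. n6.tag = 4  [terminal]
11. n0.tag = false  [S.lim > 3]

false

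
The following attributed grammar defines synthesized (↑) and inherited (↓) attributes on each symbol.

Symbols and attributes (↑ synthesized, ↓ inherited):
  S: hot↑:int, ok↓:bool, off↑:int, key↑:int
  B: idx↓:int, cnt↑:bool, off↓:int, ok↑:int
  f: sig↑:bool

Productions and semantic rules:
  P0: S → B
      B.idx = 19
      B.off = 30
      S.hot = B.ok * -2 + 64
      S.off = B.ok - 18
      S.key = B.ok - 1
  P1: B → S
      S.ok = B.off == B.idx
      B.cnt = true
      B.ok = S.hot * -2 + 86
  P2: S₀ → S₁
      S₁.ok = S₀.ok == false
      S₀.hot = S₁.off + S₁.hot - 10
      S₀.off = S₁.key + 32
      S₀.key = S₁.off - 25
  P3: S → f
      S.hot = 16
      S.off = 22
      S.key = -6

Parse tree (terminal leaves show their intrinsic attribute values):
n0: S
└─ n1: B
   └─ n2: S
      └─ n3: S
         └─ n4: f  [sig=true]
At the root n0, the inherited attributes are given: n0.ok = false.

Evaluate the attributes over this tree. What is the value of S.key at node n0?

29

1. n0.ok = false  [given at root]
2. n1.idx = 19  [19]
3. n1.off = 30  [30]
4. n2.ok = false  [B.off == B.idx]
5. n3.ok = true  [S₀.ok == false]
6. n4.sig = true  [terminal]
7. n3.hot = 16  [16]
8. n3.off = 22  [22]
9. n3.key = -6  [-6]
10. n2.hot = 28  [S₁.off + S₁.hot - 10]
11. n2.off = 26  [S₁.key + 32]
12. n2.key = -3  [S₁.off - 25]
13. n1.cnt = true  [true]
14. n1.ok = 30  [S.hot * -2 + 86]
15. n0.hot = 4  [B.ok * -2 + 64]
16. n0.off = 12  [B.ok - 18]
17. n0.key = 29  [B.ok - 1]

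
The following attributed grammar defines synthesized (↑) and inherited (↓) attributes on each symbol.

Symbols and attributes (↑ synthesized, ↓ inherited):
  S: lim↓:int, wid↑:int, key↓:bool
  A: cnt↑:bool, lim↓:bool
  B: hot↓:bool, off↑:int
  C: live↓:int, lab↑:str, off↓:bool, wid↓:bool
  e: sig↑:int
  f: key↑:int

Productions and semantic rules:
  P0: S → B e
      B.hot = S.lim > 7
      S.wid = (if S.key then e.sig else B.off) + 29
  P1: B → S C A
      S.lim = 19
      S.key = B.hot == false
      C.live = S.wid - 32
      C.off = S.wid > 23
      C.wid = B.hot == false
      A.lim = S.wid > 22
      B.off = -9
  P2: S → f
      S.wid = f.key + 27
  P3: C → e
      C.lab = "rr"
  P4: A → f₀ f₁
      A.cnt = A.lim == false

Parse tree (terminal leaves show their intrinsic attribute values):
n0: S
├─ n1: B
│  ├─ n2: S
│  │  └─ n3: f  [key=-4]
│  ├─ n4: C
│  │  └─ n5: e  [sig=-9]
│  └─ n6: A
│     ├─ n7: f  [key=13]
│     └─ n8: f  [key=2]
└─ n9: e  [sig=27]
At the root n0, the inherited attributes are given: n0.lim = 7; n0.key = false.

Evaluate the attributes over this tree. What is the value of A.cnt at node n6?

1. n0.lim = 7  [given at root]
2. n0.key = false  [given at root]
3. n1.hot = false  [S.lim > 7]
4. n2.lim = 19  [19]
5. n2.key = true  [B.hot == false]
6. n3.key = -4  [terminal]
7. n2.wid = 23  [f.key + 27]
8. n4.live = -9  [S.wid - 32]
9. n4.off = false  [S.wid > 23]
10. n4.wid = true  [B.hot == false]
11. n5.sig = -9  [terminal]
12. n4.lab = "rr"  ["rr"]
13. n6.lim = true  [S.wid > 22]
14. n7.key = 13  [terminal]
15. n8.key = 2  [terminal]
16. n6.cnt = false  [A.lim == false]
17. n1.off = -9  [-9]
18. n9.sig = 27  [terminal]
19. n0.wid = 20  [(if S.key then e.sig else B.off) + 29]

false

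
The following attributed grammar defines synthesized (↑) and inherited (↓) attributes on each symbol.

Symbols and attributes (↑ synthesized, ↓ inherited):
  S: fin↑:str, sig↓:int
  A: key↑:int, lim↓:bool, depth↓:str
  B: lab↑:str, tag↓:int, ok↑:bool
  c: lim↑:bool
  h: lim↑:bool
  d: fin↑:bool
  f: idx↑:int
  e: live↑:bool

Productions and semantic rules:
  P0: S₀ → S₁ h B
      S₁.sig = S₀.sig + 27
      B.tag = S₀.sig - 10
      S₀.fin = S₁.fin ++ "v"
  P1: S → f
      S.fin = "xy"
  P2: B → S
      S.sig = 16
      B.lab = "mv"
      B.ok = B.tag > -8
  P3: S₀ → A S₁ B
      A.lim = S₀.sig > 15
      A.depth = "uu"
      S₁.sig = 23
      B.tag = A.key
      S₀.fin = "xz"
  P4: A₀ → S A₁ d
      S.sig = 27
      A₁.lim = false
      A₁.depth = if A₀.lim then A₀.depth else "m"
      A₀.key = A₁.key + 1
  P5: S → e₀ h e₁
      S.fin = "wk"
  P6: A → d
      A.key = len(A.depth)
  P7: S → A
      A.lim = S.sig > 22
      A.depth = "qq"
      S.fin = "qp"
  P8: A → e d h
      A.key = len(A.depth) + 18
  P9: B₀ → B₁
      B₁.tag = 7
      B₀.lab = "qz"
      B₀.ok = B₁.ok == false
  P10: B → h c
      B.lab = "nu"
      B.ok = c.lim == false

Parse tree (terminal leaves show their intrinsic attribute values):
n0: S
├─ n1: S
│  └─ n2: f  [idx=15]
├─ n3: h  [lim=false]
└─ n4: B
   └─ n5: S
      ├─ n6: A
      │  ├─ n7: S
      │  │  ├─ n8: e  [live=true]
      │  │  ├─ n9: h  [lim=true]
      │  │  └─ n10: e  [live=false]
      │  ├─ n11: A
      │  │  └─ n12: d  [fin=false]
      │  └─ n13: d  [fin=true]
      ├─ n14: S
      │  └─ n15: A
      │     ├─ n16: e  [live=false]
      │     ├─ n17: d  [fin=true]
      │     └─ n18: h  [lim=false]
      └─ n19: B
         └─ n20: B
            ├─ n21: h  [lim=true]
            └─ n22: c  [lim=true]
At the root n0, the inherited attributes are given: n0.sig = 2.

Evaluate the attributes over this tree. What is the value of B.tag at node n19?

3

1. n0.sig = 2  [given at root]
2. n1.sig = 29  [S₀.sig + 27]
3. n2.idx = 15  [terminal]
4. n1.fin = "xy"  ["xy"]
5. n3.lim = false  [terminal]
6. n4.tag = -8  [S₀.sig - 10]
7. n5.sig = 16  [16]
8. n6.lim = true  [S₀.sig > 15]
9. n6.depth = "uu"  ["uu"]
10. n7.sig = 27  [27]
11. n8.live = true  [terminal]
12. n9.lim = true  [terminal]
13. n10.live = false  [terminal]
14. n7.fin = "wk"  ["wk"]
15. n11.lim = false  [false]
16. n11.depth = "uu"  [if A₀.lim then A₀.depth else "m"]
17. n12.fin = false  [terminal]
18. n11.key = 2  [len(A.depth)]
19. n13.fin = true  [terminal]
20. n6.key = 3  [A₁.key + 1]
21. n14.sig = 23  [23]
22. n15.lim = true  [S.sig > 22]
23. n15.depth = "qq"  ["qq"]
24. n16.live = false  [terminal]
25. n17.fin = true  [terminal]
26. n18.lim = false  [terminal]
27. n15.key = 20  [len(A.depth) + 18]
28. n14.fin = "qp"  ["qp"]
29. n19.tag = 3  [A.key]
30. n20.tag = 7  [7]
31. n21.lim = true  [terminal]
32. n22.lim = true  [terminal]
33. n20.lab = "nu"  ["nu"]
34. n20.ok = false  [c.lim == false]
35. n19.lab = "qz"  ["qz"]
36. n19.ok = true  [B₁.ok == false]
37. n5.fin = "xz"  ["xz"]
38. n4.lab = "mv"  ["mv"]
39. n4.ok = false  [B.tag > -8]
40. n0.fin = "xyv"  [S₁.fin ++ "v"]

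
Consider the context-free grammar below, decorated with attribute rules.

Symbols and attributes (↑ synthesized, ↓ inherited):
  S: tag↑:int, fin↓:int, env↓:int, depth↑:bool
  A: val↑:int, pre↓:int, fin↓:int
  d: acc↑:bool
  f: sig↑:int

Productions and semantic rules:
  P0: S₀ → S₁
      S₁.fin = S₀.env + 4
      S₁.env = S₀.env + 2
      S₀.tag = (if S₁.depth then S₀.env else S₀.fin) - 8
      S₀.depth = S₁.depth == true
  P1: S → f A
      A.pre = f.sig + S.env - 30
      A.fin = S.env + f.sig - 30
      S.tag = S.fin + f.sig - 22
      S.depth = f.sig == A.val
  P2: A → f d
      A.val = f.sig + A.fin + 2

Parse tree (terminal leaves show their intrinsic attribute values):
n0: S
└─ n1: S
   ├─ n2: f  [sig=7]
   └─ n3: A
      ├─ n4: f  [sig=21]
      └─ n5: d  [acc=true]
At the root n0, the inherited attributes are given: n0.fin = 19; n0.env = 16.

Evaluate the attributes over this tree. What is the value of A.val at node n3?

18

1. n0.fin = 19  [given at root]
2. n0.env = 16  [given at root]
3. n1.fin = 20  [S₀.env + 4]
4. n1.env = 18  [S₀.env + 2]
5. n2.sig = 7  [terminal]
6. n3.pre = -5  [f.sig + S.env - 30]
7. n3.fin = -5  [S.env + f.sig - 30]
8. n4.sig = 21  [terminal]
9. n5.acc = true  [terminal]
10. n3.val = 18  [f.sig + A.fin + 2]
11. n1.tag = 5  [S.fin + f.sig - 22]
12. n1.depth = false  [f.sig == A.val]
13. n0.tag = 11  [(if S₁.depth then S₀.env else S₀.fin) - 8]
14. n0.depth = false  [S₁.depth == true]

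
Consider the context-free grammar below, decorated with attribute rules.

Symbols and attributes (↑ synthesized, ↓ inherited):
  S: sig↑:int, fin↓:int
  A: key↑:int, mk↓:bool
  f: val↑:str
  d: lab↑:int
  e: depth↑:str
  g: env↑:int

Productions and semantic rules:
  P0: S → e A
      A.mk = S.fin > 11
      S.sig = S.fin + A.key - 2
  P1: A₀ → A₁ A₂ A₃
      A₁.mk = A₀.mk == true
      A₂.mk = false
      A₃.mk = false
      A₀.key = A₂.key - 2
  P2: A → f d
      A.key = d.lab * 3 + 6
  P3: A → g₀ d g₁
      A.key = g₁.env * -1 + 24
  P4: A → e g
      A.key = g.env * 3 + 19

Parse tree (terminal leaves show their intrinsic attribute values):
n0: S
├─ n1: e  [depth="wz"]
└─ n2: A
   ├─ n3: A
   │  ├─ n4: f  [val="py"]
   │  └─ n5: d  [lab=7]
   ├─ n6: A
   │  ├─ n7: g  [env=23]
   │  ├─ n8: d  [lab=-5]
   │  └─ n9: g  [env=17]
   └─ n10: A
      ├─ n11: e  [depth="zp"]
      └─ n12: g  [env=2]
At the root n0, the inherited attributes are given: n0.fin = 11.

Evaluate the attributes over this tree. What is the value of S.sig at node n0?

1. n0.fin = 11  [given at root]
2. n1.depth = "wz"  [terminal]
3. n2.mk = false  [S.fin > 11]
4. n3.mk = false  [A₀.mk == true]
5. n4.val = "py"  [terminal]
6. n5.lab = 7  [terminal]
7. n3.key = 27  [d.lab * 3 + 6]
8. n6.mk = false  [false]
9. n7.env = 23  [terminal]
10. n8.lab = -5  [terminal]
11. n9.env = 17  [terminal]
12. n6.key = 7  [g₁.env * -1 + 24]
13. n10.mk = false  [false]
14. n11.depth = "zp"  [terminal]
15. n12.env = 2  [terminal]
16. n10.key = 25  [g.env * 3 + 19]
17. n2.key = 5  [A₂.key - 2]
18. n0.sig = 14  [S.fin + A.key - 2]

14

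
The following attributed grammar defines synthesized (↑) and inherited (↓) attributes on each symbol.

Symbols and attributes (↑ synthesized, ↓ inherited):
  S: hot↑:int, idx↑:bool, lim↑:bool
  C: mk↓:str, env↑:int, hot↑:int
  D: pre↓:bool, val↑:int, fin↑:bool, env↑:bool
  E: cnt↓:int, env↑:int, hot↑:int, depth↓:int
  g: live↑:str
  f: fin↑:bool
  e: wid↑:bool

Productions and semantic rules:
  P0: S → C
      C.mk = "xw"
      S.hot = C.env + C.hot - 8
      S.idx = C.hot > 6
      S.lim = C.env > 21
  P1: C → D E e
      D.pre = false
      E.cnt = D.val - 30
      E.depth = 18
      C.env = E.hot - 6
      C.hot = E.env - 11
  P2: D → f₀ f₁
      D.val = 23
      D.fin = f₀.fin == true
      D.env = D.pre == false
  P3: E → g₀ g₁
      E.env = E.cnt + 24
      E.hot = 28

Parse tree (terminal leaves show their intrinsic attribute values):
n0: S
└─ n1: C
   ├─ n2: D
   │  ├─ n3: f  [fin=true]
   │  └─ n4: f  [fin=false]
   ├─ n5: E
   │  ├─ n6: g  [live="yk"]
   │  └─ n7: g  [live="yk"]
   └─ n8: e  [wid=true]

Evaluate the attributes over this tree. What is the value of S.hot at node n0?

1. n1.mk = "xw"  ["xw"]
2. n2.pre = false  [false]
3. n3.fin = true  [terminal]
4. n4.fin = false  [terminal]
5. n2.val = 23  [23]
6. n2.fin = true  [f₀.fin == true]
7. n2.env = true  [D.pre == false]
8. n5.cnt = -7  [D.val - 30]
9. n5.depth = 18  [18]
10. n6.live = "yk"  [terminal]
11. n7.live = "yk"  [terminal]
12. n5.env = 17  [E.cnt + 24]
13. n5.hot = 28  [28]
14. n8.wid = true  [terminal]
15. n1.env = 22  [E.hot - 6]
16. n1.hot = 6  [E.env - 11]
17. n0.hot = 20  [C.env + C.hot - 8]
18. n0.idx = false  [C.hot > 6]
19. n0.lim = true  [C.env > 21]

20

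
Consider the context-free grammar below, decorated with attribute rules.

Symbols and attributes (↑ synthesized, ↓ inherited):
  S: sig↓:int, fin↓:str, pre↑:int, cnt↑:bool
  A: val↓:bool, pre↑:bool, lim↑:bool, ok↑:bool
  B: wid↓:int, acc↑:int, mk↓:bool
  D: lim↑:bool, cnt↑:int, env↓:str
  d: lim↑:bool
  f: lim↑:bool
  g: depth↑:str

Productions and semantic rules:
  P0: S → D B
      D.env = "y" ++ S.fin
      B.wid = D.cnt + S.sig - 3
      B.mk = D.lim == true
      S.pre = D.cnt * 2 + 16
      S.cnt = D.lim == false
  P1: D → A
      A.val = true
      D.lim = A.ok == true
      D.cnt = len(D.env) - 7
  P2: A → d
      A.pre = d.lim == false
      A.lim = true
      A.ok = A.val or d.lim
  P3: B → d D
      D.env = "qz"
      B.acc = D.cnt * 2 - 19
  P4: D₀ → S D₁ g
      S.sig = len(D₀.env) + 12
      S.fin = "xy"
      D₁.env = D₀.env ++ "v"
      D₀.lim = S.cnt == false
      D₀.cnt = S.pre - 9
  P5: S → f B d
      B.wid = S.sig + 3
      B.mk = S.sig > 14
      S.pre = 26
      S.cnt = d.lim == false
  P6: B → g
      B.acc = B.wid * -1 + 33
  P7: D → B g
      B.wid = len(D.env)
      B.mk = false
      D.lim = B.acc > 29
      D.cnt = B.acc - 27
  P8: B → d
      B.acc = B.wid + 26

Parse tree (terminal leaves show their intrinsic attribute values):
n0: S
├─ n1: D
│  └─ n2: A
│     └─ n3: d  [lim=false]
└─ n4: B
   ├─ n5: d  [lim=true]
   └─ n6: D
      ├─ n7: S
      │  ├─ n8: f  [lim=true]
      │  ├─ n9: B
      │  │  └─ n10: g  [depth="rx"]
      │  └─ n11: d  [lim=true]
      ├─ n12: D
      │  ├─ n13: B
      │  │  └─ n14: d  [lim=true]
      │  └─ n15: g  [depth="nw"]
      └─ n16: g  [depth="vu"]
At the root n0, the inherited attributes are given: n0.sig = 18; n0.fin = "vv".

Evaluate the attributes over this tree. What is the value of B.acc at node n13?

29

1. n0.sig = 18  [given at root]
2. n0.fin = "vv"  [given at root]
3. n1.env = "yvv"  ["y" ++ S.fin]
4. n2.val = true  [true]
5. n3.lim = false  [terminal]
6. n2.pre = true  [d.lim == false]
7. n2.lim = true  [true]
8. n2.ok = true  [A.val or d.lim]
9. n1.lim = true  [A.ok == true]
10. n1.cnt = -4  [len(D.env) - 7]
11. n4.wid = 11  [D.cnt + S.sig - 3]
12. n4.mk = true  [D.lim == true]
13. n5.lim = true  [terminal]
14. n6.env = "qz"  ["qz"]
15. n7.sig = 14  [len(D₀.env) + 12]
16. n7.fin = "xy"  ["xy"]
17. n8.lim = true  [terminal]
18. n9.wid = 17  [S.sig + 3]
19. n9.mk = false  [S.sig > 14]
20. n10.depth = "rx"  [terminal]
21. n9.acc = 16  [B.wid * -1 + 33]
22. n11.lim = true  [terminal]
23. n7.pre = 26  [26]
24. n7.cnt = false  [d.lim == false]
25. n12.env = "qzv"  [D₀.env ++ "v"]
26. n13.wid = 3  [len(D.env)]
27. n13.mk = false  [false]
28. n14.lim = true  [terminal]
29. n13.acc = 29  [B.wid + 26]
30. n15.depth = "nw"  [terminal]
31. n12.lim = false  [B.acc > 29]
32. n12.cnt = 2  [B.acc - 27]
33. n16.depth = "vu"  [terminal]
34. n6.lim = true  [S.cnt == false]
35. n6.cnt = 17  [S.pre - 9]
36. n4.acc = 15  [D.cnt * 2 - 19]
37. n0.pre = 8  [D.cnt * 2 + 16]
38. n0.cnt = false  [D.lim == false]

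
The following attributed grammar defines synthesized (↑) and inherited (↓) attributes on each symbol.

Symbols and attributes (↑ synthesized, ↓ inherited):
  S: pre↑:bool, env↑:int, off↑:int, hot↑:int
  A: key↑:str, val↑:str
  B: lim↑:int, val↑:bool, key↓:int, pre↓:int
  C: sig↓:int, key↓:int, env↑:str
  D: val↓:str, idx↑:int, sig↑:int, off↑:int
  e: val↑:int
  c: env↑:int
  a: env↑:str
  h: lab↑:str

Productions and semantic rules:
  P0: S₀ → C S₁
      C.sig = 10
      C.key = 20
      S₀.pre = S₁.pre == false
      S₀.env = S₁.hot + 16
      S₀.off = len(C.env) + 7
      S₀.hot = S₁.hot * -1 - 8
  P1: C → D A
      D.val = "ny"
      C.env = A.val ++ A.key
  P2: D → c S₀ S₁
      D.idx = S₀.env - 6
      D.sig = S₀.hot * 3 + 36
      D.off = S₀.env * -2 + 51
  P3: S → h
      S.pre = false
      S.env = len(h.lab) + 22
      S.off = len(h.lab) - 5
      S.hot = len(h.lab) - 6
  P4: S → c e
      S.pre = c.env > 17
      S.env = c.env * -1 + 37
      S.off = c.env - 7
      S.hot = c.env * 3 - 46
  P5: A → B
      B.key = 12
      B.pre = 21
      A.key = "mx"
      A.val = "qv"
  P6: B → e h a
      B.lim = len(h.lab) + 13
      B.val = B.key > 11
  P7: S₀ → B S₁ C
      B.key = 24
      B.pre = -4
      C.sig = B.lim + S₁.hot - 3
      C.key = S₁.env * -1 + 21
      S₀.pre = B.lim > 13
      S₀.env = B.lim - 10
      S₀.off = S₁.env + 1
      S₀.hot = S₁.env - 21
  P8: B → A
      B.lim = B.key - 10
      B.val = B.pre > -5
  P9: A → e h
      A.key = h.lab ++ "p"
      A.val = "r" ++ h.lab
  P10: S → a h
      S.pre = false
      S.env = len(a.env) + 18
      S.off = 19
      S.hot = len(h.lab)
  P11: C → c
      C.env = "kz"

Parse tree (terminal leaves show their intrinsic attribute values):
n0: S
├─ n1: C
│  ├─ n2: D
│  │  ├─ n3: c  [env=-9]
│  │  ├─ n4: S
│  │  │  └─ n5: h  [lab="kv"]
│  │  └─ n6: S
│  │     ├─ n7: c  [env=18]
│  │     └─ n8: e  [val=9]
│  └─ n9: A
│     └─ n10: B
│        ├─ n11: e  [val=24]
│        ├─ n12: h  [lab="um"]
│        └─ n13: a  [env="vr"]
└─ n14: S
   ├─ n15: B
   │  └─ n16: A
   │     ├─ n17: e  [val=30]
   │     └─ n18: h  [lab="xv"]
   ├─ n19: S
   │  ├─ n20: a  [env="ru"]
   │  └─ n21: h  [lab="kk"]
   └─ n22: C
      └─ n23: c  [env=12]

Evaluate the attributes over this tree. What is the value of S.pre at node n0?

false

1. n1.sig = 10  [10]
2. n1.key = 20  [20]
3. n2.val = "ny"  ["ny"]
4. n3.env = -9  [terminal]
5. n5.lab = "kv"  [terminal]
6. n4.pre = false  [false]
7. n4.env = 24  [len(h.lab) + 22]
8. n4.off = -3  [len(h.lab) - 5]
9. n4.hot = -4  [len(h.lab) - 6]
10. n7.env = 18  [terminal]
11. n8.val = 9  [terminal]
12. n6.pre = true  [c.env > 17]
13. n6.env = 19  [c.env * -1 + 37]
14. n6.off = 11  [c.env - 7]
15. n6.hot = 8  [c.env * 3 - 46]
16. n2.idx = 18  [S₀.env - 6]
17. n2.sig = 24  [S₀.hot * 3 + 36]
18. n2.off = 3  [S₀.env * -2 + 51]
19. n10.key = 12  [12]
20. n10.pre = 21  [21]
21. n11.val = 24  [terminal]
22. n12.lab = "um"  [terminal]
23. n13.env = "vr"  [terminal]
24. n10.lim = 15  [len(h.lab) + 13]
25. n10.val = true  [B.key > 11]
26. n9.key = "mx"  ["mx"]
27. n9.val = "qv"  ["qv"]
28. n1.env = "qvmx"  [A.val ++ A.key]
29. n15.key = 24  [24]
30. n15.pre = -4  [-4]
31. n17.val = 30  [terminal]
32. n18.lab = "xv"  [terminal]
33. n16.key = "xvp"  [h.lab ++ "p"]
34. n16.val = "rxv"  ["r" ++ h.lab]
35. n15.lim = 14  [B.key - 10]
36. n15.val = true  [B.pre > -5]
37. n20.env = "ru"  [terminal]
38. n21.lab = "kk"  [terminal]
39. n19.pre = false  [false]
40. n19.env = 20  [len(a.env) + 18]
41. n19.off = 19  [19]
42. n19.hot = 2  [len(h.lab)]
43. n22.sig = 13  [B.lim + S₁.hot - 3]
44. n22.key = 1  [S₁.env * -1 + 21]
45. n23.env = 12  [terminal]
46. n22.env = "kz"  ["kz"]
47. n14.pre = true  [B.lim > 13]
48. n14.env = 4  [B.lim - 10]
49. n14.off = 21  [S₁.env + 1]
50. n14.hot = -1  [S₁.env - 21]
51. n0.pre = false  [S₁.pre == false]
52. n0.env = 15  [S₁.hot + 16]
53. n0.off = 11  [len(C.env) + 7]
54. n0.hot = -7  [S₁.hot * -1 - 8]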